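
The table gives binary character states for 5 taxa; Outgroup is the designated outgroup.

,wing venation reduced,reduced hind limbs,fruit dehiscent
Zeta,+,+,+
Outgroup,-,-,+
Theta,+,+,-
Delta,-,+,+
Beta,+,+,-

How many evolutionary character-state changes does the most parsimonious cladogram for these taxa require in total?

Character polarity is set by the outgroup: the derived state is whichever differs from the outgroup's state, so for fruit dehiscent the derived state is '-', and for the remaining characters it is '+'.
Only Beta, Theta, and Zeta show the derived state '+' for wing venation reduced, supporting them as a clade.
reduced hind limbs (derived state '+') is shared by all ingroup taxa — unites the whole ingroup.
fruit dehiscent (derived state '-') is shared by Beta and Theta — a synapomorphy uniting that clade.
Most parsimonious ingroup topology: (Delta,((Theta,Beta),Zeta)).
Changes per character on this tree: wing venation reduced: 1; reduced hind limbs: 1; fruit dehiscent: 1.
Total = 3.

3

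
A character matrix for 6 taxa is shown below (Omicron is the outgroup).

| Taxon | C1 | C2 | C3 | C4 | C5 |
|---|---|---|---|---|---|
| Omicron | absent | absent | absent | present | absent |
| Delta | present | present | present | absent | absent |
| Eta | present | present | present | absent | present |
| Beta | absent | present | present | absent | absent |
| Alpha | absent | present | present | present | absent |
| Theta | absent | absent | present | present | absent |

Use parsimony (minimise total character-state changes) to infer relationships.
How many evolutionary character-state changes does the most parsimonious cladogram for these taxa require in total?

5

Character polarity is set by the outgroup: the derived state is whichever differs from the outgroup's state, so for C4 the derived state is 'absent', and for the remaining characters it is 'present'.
C1 (derived state 'present') is shared by Delta and Eta — a synapomorphy uniting that clade.
C2 (derived state 'present') is shared by Alpha, Beta, Delta, and Eta — a synapomorphy uniting that clade.
C3 (derived state 'present') is shared by all ingroup taxa — unites the whole ingroup.
Only Beta, Delta, and Eta show the derived state 'absent' for C4, supporting them as a clade.
C5: derived state 'present' in Eta only — an autapomorphy, so it tells us nothing about relationships among taxa.
Most parsimonious ingroup topology: ((((Delta,Eta),Beta),Alpha),Theta).
Changes per character on this tree: C1: 1; C2: 1; C3: 1; C4: 1; C5: 1.
Total = 5.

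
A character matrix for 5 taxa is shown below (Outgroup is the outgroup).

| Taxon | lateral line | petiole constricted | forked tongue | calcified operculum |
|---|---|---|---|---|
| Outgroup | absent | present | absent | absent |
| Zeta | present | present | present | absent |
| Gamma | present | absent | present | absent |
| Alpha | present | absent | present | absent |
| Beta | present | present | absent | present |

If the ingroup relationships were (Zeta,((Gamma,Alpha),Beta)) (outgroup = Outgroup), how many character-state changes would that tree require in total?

5

Map each character onto (Zeta,((Gamma,Alpha),Beta)) (rooted by Outgroup) and count the minimum state changes it requires (Fitch parsimony):
lateral line: 1; petiole constricted: 1; forked tongue: 2; calcified operculum: 1.
Total tree length = 5.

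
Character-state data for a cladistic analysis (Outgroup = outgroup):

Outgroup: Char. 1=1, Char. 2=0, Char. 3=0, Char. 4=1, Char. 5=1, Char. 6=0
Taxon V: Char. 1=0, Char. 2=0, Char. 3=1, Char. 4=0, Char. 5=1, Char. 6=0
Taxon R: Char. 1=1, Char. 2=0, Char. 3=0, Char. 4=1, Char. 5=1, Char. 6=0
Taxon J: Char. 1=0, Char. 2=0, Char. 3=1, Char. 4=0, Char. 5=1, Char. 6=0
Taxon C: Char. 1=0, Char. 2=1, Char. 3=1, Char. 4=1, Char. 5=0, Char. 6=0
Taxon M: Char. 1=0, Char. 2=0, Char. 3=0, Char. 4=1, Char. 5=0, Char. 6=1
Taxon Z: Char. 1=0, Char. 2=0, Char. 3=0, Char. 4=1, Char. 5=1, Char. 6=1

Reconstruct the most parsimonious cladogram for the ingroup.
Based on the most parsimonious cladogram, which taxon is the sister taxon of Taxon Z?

Taxon M

Character polarity is set by the outgroup: the derived state is whichever differs from the outgroup's state, so for Char. 1, Char. 4, Char. 5 the derived state is '0', and for the remaining characters it is '1'.
Char. 1: derived state '0' in Taxon C, Taxon J, Taxon M, Taxon V, and Taxon Z only — synapomorphy for {Taxon C, Taxon J, Taxon M, Taxon V, Taxon Z}.
Char. 2 (derived state '1') is unique to Taxon C (autapomorphy; uninformative for grouping).
Char. 3: derived state '1' in Taxon C, Taxon J, and Taxon V only — synapomorphy for {Taxon C, Taxon J, Taxon V}.
Only Taxon J and Taxon V show the derived state '0' for Char. 4, supporting them as a clade.
Char. 5 groups Taxon C and Taxon M, which is incompatible with the clades supported by the remaining characters; treating it as convergent (homoplasy) costs fewer steps than any alternative tree.
Only Taxon M and Taxon Z show the derived state '1' for Char. 6, supporting them as a clade.
Most parsimonious ingroup topology: ((((Taxon V,Taxon J),Taxon C),(Taxon M,Taxon Z)),Taxon R).
Taxon Z and Taxon M form a cherry on this tree, so they are sister taxa.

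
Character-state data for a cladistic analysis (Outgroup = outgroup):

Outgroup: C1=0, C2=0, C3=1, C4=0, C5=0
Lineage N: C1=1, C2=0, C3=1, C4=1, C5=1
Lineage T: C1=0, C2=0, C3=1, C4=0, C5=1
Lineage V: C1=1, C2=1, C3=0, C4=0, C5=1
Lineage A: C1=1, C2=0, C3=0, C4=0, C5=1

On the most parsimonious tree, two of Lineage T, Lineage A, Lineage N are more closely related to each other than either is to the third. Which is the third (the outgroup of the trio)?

Character polarity is set by the outgroup: the derived state is whichever differs from the outgroup's state, so for C3 the derived state is '0', and for the remaining characters it is '1'.
C1: derived state '1' in Lineage A, Lineage N, and Lineage V only — synapomorphy for {Lineage A, Lineage N, Lineage V}.
C2 (derived state '1') is unique to Lineage V (autapomorphy; uninformative for grouping).
C3: derived state '0' in Lineage A and Lineage V only — synapomorphy for {Lineage A, Lineage V}.
C4 (derived state '1') is unique to Lineage N (autapomorphy; uninformative for grouping).
C5 (derived state '1') is shared by all ingroup taxa — unites the whole ingroup.
Most parsimonious ingroup topology: ((Lineage N,(Lineage V,Lineage A)),Lineage T).
Lineage A and Lineage N share a more recent common ancestor with each other than either does with Lineage T, so Lineage T is the least closely related of the three.

Lineage T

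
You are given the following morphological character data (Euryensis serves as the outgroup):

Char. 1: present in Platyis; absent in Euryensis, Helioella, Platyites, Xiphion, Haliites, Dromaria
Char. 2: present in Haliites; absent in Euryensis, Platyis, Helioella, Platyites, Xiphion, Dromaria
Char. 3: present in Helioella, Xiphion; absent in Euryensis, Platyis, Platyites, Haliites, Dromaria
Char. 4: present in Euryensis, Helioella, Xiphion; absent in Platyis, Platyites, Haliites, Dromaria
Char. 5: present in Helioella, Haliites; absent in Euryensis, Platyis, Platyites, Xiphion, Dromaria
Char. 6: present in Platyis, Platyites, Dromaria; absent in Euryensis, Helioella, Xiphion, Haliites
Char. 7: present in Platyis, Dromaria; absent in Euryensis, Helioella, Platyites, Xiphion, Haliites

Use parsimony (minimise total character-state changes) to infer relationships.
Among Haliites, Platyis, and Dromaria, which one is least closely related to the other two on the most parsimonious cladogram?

Haliites

Character polarity is set by the outgroup: the derived state is whichever differs from the outgroup's state, so for Char. 4 the derived state is 'absent', and for the remaining characters it is 'present'.
Char. 1: derived state 'present' in Platyis only — an autapomorphy, so it tells us nothing about relationships among taxa.
Char. 2 (derived state 'present') is unique to Haliites (autapomorphy; uninformative for grouping).
Char. 3 (derived state 'present') is shared by Helioella and Xiphion — a synapomorphy uniting that clade.
Char. 4: derived state 'absent' in Dromaria, Haliites, Platyis, and Platyites only — synapomorphy for {Dromaria, Haliites, Platyis, Platyites}.
Char. 5 (state 'present') occurs in Haliites and Helioella but conflicts with the nesting implied by the other characters — most parsimoniously interpreted as homoplasy.
Only Dromaria, Platyis, and Platyites show the derived state 'present' for Char. 6, supporting them as a clade.
Char. 7: derived state 'present' in Dromaria and Platyis only — synapomorphy for {Dromaria, Platyis}.
Most parsimonious ingroup topology: ((((Platyis,Dromaria),Platyites),Haliites),(Helioella,Xiphion)).
Platyis and Dromaria share a more recent common ancestor with each other than either does with Haliites, so Haliites is the least closely related of the three.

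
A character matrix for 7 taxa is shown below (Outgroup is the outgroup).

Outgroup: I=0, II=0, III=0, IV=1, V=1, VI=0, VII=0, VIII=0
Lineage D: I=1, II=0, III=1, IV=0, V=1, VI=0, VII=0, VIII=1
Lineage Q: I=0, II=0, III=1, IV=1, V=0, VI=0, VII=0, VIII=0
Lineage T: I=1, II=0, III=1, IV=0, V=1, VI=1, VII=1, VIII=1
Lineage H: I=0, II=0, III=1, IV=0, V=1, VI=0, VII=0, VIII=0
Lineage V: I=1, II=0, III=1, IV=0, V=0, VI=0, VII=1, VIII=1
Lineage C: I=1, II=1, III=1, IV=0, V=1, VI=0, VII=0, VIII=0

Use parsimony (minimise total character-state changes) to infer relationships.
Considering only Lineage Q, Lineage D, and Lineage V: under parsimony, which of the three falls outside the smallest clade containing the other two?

Character polarity is set by the outgroup: the derived state is whichever differs from the outgroup's state, so for IV, V the derived state is '0', and for the remaining characters it is '1'.
Only Lineage C, Lineage D, Lineage T, and Lineage V show the derived state '1' for I, supporting them as a clade.
II: derived state '1' in Lineage C only — an autapomorphy, so it tells us nothing about relationships among taxa.
All ingroup taxa share the derived state '1' for III; it defines the ingroup but does not resolve relationships within it.
IV: derived state '0' in Lineage C, Lineage D, Lineage H, Lineage T, and Lineage V only — synapomorphy for {Lineage C, Lineage D, Lineage H, Lineage T, Lineage V}.
V (state '0') occurs in Lineage Q and Lineage V but conflicts with the nesting implied by the other characters — most parsimoniously interpreted as homoplasy.
VI (derived state '1') is unique to Lineage T (autapomorphy; uninformative for grouping).
Only Lineage T and Lineage V show the derived state '1' for VII, supporting them as a clade.
VIII: derived state '1' in Lineage D, Lineage T, and Lineage V only — synapomorphy for {Lineage D, Lineage T, Lineage V}.
Most parsimonious ingroup topology: ((((Lineage D,(Lineage T,Lineage V)),Lineage C),Lineage H),Lineage Q).
Lineage V and Lineage D share a more recent common ancestor with each other than either does with Lineage Q, so Lineage Q is the least closely related of the three.

Lineage Q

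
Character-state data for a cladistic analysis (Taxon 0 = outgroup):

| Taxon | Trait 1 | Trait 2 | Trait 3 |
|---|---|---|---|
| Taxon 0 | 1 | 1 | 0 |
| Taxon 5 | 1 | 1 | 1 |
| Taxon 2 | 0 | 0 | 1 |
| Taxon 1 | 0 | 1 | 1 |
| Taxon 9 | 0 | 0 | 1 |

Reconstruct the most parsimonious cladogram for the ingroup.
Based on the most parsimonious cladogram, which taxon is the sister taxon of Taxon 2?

Taxon 9

Character polarity is set by the outgroup: the derived state is whichever differs from the outgroup's state, so for Trait 1, Trait 2 the derived state is '0', and for the remaining characters it is '1'.
Trait 1 (derived state '0') is shared by Taxon 1, Taxon 2, and Taxon 9 — a synapomorphy uniting that clade.
Trait 2 (derived state '0') is shared by Taxon 2 and Taxon 9 — a synapomorphy uniting that clade.
Trait 3 (derived state '1') is shared by all ingroup taxa — unites the whole ingroup.
Most parsimonious ingroup topology: (Taxon 5,((Taxon 2,Taxon 9),Taxon 1)).
Taxon 2 and Taxon 9 form a cherry on this tree, so they are sister taxa.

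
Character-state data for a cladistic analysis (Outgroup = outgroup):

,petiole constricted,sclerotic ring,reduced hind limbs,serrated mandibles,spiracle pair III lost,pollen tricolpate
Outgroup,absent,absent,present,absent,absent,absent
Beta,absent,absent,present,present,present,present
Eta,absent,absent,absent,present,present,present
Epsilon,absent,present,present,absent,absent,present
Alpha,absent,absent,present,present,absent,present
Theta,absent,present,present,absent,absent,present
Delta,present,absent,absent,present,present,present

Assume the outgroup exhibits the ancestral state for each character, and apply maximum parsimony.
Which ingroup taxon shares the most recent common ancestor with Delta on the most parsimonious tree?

Eta

Character polarity is set by the outgroup: the derived state is whichever differs from the outgroup's state, so for reduced hind limbs the derived state is 'absent', and for the remaining characters it is 'present'.
petiole constricted (derived state 'present') is unique to Delta (autapomorphy; uninformative for grouping).
sclerotic ring (derived state 'present') is shared by Epsilon and Theta — a synapomorphy uniting that clade.
Only Delta and Eta show the derived state 'absent' for reduced hind limbs, supporting them as a clade.
Only Alpha, Beta, Delta, and Eta show the derived state 'present' for serrated mandibles, supporting them as a clade.
Only Beta, Delta, and Eta show the derived state 'present' for spiracle pair III lost, supporting them as a clade.
All ingroup taxa share the derived state 'present' for pollen tricolpate; it defines the ingroup but does not resolve relationships within it.
Most parsimonious ingroup topology: (((Beta,(Eta,Delta)),Alpha),(Epsilon,Theta)).
Delta and Eta form a cherry on this tree, so they are sister taxa.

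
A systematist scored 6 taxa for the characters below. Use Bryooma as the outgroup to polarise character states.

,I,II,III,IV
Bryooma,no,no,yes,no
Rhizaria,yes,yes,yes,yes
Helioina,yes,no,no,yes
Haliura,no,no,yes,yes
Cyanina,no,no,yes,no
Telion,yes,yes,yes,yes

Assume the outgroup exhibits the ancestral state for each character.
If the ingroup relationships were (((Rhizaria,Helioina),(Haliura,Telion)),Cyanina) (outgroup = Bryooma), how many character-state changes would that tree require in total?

Map each character onto (((Rhizaria,Helioina),(Haliura,Telion)),Cyanina) (rooted by Bryooma) and count the minimum state changes it requires (Fitch parsimony):
I: 2; II: 2; III: 1; IV: 1.
Total tree length = 6.

6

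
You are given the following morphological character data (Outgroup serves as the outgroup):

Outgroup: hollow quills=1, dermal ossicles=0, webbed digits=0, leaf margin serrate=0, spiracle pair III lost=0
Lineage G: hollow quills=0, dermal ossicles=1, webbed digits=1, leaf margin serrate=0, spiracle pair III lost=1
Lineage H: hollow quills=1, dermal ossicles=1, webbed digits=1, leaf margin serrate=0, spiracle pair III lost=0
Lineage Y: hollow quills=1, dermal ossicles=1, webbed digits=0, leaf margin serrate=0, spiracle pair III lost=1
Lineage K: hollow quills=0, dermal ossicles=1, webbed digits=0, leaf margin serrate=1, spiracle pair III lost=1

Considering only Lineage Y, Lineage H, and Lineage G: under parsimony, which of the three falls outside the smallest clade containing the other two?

Lineage H

Character polarity is set by the outgroup: the derived state is whichever differs from the outgroup's state, so for hollow quills the derived state is '0', and for the remaining characters it is '1'.
hollow quills (derived state '0') is shared by Lineage G and Lineage K — a synapomorphy uniting that clade.
dermal ossicles (derived state '1') is shared by all ingroup taxa — unites the whole ingroup.
webbed digits (state '1') occurs in Lineage G and Lineage H but conflicts with the nesting implied by the other characters — most parsimoniously interpreted as homoplasy.
leaf margin serrate: derived state '1' in Lineage K only — an autapomorphy, so it tells us nothing about relationships among taxa.
spiracle pair III lost: derived state '1' in Lineage G, Lineage K, and Lineage Y only — synapomorphy for {Lineage G, Lineage K, Lineage Y}.
Most parsimonious ingroup topology: (((Lineage G,Lineage K),Lineage Y),Lineage H).
Lineage G and Lineage Y share a more recent common ancestor with each other than either does with Lineage H, so Lineage H is the least closely related of the three.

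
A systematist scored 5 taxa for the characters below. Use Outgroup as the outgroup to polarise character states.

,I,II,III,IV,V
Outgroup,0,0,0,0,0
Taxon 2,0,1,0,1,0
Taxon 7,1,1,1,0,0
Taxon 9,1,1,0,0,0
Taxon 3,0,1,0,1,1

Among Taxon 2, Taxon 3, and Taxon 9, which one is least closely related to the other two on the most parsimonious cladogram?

Taxon 9

The outgroup has state '0' for every character, so '1' is the derived state throughout.
I: derived state '1' in Taxon 7 and Taxon 9 only — synapomorphy for {Taxon 7, Taxon 9}.
II (derived state '1') is shared by all ingroup taxa — unites the whole ingroup.
III (derived state '1') is unique to Taxon 7 (autapomorphy; uninformative for grouping).
Only Taxon 2 and Taxon 3 show the derived state '1' for IV, supporting them as a clade.
V (derived state '1') is unique to Taxon 3 (autapomorphy; uninformative for grouping).
Most parsimonious ingroup topology: ((Taxon 2,Taxon 3),(Taxon 7,Taxon 9)).
Taxon 3 and Taxon 2 share a more recent common ancestor with each other than either does with Taxon 9, so Taxon 9 is the least closely related of the three.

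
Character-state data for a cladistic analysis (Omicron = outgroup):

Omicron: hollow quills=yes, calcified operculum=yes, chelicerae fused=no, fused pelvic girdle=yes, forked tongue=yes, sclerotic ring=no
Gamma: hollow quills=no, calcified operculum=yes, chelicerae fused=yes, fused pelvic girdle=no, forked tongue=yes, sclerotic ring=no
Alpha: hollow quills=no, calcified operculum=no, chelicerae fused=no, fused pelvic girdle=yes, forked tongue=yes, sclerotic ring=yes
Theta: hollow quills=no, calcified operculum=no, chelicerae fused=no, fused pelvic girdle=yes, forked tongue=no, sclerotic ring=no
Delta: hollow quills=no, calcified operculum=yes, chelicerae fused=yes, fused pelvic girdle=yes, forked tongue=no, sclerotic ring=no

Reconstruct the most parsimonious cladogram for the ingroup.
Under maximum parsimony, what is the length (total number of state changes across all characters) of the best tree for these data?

7

Character polarity is set by the outgroup: the derived state is whichever differs from the outgroup's state, so for hollow quills, calcified operculum, fused pelvic girdle, forked tongue the derived state is 'no', and for the remaining characters it is 'yes'.
All ingroup taxa share the derived state 'no' for hollow quills; it defines the ingroup but does not resolve relationships within it.
calcified operculum: derived state 'no' in Alpha and Theta only — synapomorphy for {Alpha, Theta}.
chelicerae fused (derived state 'yes') is shared by Delta and Gamma — a synapomorphy uniting that clade.
fused pelvic girdle: derived state 'no' in Gamma only — an autapomorphy, so it tells us nothing about relationships among taxa.
forked tongue groups Delta and Theta, which is incompatible with the clades supported by the remaining characters; treating it as convergent (homoplasy) costs fewer steps than any alternative tree.
sclerotic ring: derived state 'yes' in Alpha only — an autapomorphy, so it tells us nothing about relationships among taxa.
Most parsimonious ingroup topology: ((Gamma,Delta),(Alpha,Theta)).
Changes per character on this tree: hollow quills: 1; calcified operculum: 1; chelicerae fused: 1; fused pelvic girdle: 1; forked tongue: 2; sclerotic ring: 1.
Total = 7.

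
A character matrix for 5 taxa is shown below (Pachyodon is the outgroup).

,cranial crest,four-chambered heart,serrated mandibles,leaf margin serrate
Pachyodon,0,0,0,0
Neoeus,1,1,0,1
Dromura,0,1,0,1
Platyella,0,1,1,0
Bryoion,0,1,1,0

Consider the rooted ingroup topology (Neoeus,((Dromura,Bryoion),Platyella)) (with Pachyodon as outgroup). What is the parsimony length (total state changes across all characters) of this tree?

6

Map each character onto (Neoeus,((Dromura,Bryoion),Platyella)) (rooted by Pachyodon) and count the minimum state changes it requires (Fitch parsimony):
cranial crest: 1; four-chambered heart: 1; serrated mandibles: 2; leaf margin serrate: 2.
Total tree length = 6.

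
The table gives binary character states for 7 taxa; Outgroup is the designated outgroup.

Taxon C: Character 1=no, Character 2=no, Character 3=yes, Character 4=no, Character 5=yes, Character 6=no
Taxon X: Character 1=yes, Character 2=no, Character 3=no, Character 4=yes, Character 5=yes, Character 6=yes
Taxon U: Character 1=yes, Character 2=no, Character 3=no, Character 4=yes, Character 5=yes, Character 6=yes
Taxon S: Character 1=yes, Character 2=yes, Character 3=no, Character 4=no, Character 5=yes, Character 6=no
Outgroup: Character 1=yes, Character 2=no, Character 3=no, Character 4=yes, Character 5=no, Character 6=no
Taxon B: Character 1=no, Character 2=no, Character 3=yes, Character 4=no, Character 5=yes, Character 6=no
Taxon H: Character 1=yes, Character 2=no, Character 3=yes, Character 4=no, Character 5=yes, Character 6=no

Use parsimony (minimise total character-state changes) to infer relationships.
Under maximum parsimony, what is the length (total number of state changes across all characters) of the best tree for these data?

Character polarity is set by the outgroup: the derived state is whichever differs from the outgroup's state, so for Character 1, Character 4 the derived state is 'no', and for the remaining characters it is 'yes'.
Character 1: derived state 'no' in Taxon B and Taxon C only — synapomorphy for {Taxon B, Taxon C}.
Character 2: derived state 'yes' in Taxon S only — an autapomorphy, so it tells us nothing about relationships among taxa.
Character 3 (derived state 'yes') is shared by Taxon B, Taxon C, and Taxon H — a synapomorphy uniting that clade.
Character 4: derived state 'no' in Taxon B, Taxon C, Taxon H, and Taxon S only — synapomorphy for {Taxon B, Taxon C, Taxon H, Taxon S}.
All ingroup taxa share the derived state 'yes' for Character 5; it defines the ingroup but does not resolve relationships within it.
Character 6 (derived state 'yes') is shared by Taxon U and Taxon X — a synapomorphy uniting that clade.
Most parsimonious ingroup topology: ((((Taxon C,Taxon B),Taxon H),Taxon S),(Taxon U,Taxon X)).
Changes per character on this tree: Character 1: 1; Character 2: 1; Character 3: 1; Character 4: 1; Character 5: 1; Character 6: 1.
Total = 6.

6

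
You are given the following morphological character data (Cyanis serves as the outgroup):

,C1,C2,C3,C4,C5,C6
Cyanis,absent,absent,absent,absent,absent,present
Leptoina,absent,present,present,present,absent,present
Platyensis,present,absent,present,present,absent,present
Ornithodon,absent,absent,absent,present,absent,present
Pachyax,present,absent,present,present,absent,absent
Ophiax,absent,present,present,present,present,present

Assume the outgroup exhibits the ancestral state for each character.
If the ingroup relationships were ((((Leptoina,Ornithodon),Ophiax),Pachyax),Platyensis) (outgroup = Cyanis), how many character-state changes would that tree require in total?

9

Map each character onto ((((Leptoina,Ornithodon),Ophiax),Pachyax),Platyensis) (rooted by Cyanis) and count the minimum state changes it requires (Fitch parsimony):
C1: 2; C2: 2; C3: 2; C4: 1; C5: 1; C6: 1.
Total tree length = 9.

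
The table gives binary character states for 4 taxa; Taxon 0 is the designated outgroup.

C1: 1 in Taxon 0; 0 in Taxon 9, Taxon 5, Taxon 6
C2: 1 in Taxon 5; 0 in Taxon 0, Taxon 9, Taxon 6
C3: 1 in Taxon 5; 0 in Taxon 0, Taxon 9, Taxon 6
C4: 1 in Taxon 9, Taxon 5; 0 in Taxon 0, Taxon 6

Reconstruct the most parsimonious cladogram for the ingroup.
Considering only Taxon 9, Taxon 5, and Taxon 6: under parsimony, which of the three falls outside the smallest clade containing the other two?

Taxon 6

Character polarity is set by the outgroup: the derived state is whichever differs from the outgroup's state, so for C1 the derived state is '0', and for the remaining characters it is '1'.
All ingroup taxa share the derived state '0' for C1; it defines the ingroup but does not resolve relationships within it.
C2 (derived state '1') is unique to Taxon 5 (autapomorphy; uninformative for grouping).
C3 (derived state '1') is unique to Taxon 5 (autapomorphy; uninformative for grouping).
Only Taxon 5 and Taxon 9 show the derived state '1' for C4, supporting them as a clade.
Most parsimonious ingroup topology: ((Taxon 9,Taxon 5),Taxon 6).
Taxon 5 and Taxon 9 share a more recent common ancestor with each other than either does with Taxon 6, so Taxon 6 is the least closely related of the three.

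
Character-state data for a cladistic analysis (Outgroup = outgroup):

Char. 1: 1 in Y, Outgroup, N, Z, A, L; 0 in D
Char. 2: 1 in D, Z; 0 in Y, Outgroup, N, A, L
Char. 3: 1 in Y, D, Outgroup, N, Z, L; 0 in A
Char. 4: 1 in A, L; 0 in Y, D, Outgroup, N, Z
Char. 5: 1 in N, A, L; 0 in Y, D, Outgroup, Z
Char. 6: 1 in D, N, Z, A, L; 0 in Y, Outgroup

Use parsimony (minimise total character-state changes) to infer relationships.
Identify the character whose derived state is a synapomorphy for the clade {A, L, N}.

Character polarity is set by the outgroup: the derived state is whichever differs from the outgroup's state, so for Char. 1, Char. 3 the derived state is '0', and for the remaining characters it is '1'.
Char. 1: derived state '0' in D only — an autapomorphy, so it tells us nothing about relationships among taxa.
Char. 2 (derived state '1') is shared by D and Z — a synapomorphy uniting that clade.
Char. 3 (derived state '0') is unique to A (autapomorphy; uninformative for grouping).
Char. 4: derived state '1' in A and L only — synapomorphy for {A, L}.
Char. 5 (derived state '1') is shared by A, L, and N — a synapomorphy uniting that clade.
Char. 6: derived state '1' in A, D, L, N, and Z only — synapomorphy for {A, D, L, N, Z}.
Most parsimonious ingroup topology: (Y,(((A,L),N),(Z,D))).
The clade {A, L, N} is supported by Char. 5: its derived state '1' occurs in exactly those taxa and in no other taxon (including the outgroup).

Char. 5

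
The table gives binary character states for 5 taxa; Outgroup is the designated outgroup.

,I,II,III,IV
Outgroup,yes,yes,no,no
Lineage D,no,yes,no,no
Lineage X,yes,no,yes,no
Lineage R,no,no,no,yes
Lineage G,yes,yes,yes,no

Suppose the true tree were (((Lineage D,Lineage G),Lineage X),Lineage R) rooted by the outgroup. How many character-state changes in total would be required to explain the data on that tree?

Map each character onto (((Lineage D,Lineage G),Lineage X),Lineage R) (rooted by Outgroup) and count the minimum state changes it requires (Fitch parsimony):
I: 2; II: 2; III: 2; IV: 1.
Total tree length = 7.

7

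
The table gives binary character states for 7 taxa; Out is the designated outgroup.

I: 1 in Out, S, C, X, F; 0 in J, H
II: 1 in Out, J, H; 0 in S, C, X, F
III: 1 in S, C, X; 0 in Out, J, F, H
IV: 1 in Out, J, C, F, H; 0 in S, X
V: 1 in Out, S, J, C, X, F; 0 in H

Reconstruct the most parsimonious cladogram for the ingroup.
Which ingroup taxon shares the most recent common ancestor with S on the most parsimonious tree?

X

Character polarity is set by the outgroup: the derived state is whichever differs from the outgroup's state, so for I, II, IV, V the derived state is '0', and for the remaining characters it is '1'.
I (derived state '0') is shared by H and J — a synapomorphy uniting that clade.
II: derived state '0' in C, F, S, and X only — synapomorphy for {C, F, S, X}.
III: derived state '1' in C, S, and X only — synapomorphy for {C, S, X}.
IV: derived state '0' in S and X only — synapomorphy for {S, X}.
V: derived state '0' in H only — an autapomorphy, so it tells us nothing about relationships among taxa.
Most parsimonious ingroup topology: ((((S,X),C),F),(J,H)).
S and X form a cherry on this tree, so they are sister taxa.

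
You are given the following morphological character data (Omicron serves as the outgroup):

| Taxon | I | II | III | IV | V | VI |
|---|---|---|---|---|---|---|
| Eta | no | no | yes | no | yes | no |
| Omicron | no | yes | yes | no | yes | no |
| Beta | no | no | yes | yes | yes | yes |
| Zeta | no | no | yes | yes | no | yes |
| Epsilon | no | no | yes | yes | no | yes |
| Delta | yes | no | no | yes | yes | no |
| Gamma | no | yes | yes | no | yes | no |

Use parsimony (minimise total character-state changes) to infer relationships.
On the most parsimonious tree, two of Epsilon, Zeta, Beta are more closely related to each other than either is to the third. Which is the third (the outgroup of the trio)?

Character polarity is set by the outgroup: the derived state is whichever differs from the outgroup's state, so for II, III, V the derived state is 'no', and for the remaining characters it is 'yes'.
I (derived state 'yes') is unique to Delta (autapomorphy; uninformative for grouping).
Only Beta, Delta, Epsilon, Eta, and Zeta show the derived state 'no' for II, supporting them as a clade.
III: derived state 'no' in Delta only — an autapomorphy, so it tells us nothing about relationships among taxa.
Only Beta, Delta, Epsilon, and Zeta show the derived state 'yes' for IV, supporting them as a clade.
Only Epsilon and Zeta show the derived state 'no' for V, supporting them as a clade.
VI (derived state 'yes') is shared by Beta, Epsilon, and Zeta — a synapomorphy uniting that clade.
Most parsimonious ingroup topology: (((((Epsilon,Zeta),Beta),Delta),Eta),Gamma).
Zeta and Epsilon share a more recent common ancestor with each other than either does with Beta, so Beta is the least closely related of the three.

Beta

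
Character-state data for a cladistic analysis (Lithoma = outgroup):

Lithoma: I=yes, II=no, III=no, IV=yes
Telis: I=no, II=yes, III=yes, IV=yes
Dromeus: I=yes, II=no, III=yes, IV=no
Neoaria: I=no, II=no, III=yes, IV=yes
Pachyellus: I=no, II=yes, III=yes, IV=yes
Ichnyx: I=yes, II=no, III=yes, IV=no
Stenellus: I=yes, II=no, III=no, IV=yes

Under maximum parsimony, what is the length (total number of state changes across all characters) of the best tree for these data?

Character polarity is set by the outgroup: the derived state is whichever differs from the outgroup's state, so for I, IV the derived state is 'no', and for the remaining characters it is 'yes'.
I (derived state 'no') is shared by Neoaria, Pachyellus, and Telis — a synapomorphy uniting that clade.
II: derived state 'yes' in Pachyellus and Telis only — synapomorphy for {Pachyellus, Telis}.
III: derived state 'yes' in Dromeus, Ichnyx, Neoaria, Pachyellus, and Telis only — synapomorphy for {Dromeus, Ichnyx, Neoaria, Pachyellus, Telis}.
IV (derived state 'no') is shared by Dromeus and Ichnyx — a synapomorphy uniting that clade.
Most parsimonious ingroup topology: ((((Telis,Pachyellus),Neoaria),(Dromeus,Ichnyx)),Stenellus).
Changes per character on this tree: I: 1; II: 1; III: 1; IV: 1.
Total = 4.

4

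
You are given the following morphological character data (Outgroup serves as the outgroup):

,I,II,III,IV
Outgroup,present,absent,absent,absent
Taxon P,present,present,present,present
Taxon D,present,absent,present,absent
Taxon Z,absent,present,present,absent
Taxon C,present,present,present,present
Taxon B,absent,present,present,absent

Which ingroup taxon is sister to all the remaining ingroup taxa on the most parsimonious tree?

Character polarity is set by the outgroup: the derived state is whichever differs from the outgroup's state, so for I the derived state is 'absent', and for the remaining characters it is 'present'.
Only Taxon B and Taxon Z show the derived state 'absent' for I, supporting them as a clade.
Only Taxon B, Taxon C, Taxon P, and Taxon Z show the derived state 'present' for II, supporting them as a clade.
All ingroup taxa share the derived state 'present' for III; it defines the ingroup but does not resolve relationships within it.
IV (derived state 'present') is shared by Taxon C and Taxon P — a synapomorphy uniting that clade.
Most parsimonious ingroup topology: (((Taxon P,Taxon C),(Taxon Z,Taxon B)),Taxon D).
Taxon D is sister to the clade containing all other ingroup taxa, so it is the earliest-diverging (most basal) ingroup lineage.

Taxon D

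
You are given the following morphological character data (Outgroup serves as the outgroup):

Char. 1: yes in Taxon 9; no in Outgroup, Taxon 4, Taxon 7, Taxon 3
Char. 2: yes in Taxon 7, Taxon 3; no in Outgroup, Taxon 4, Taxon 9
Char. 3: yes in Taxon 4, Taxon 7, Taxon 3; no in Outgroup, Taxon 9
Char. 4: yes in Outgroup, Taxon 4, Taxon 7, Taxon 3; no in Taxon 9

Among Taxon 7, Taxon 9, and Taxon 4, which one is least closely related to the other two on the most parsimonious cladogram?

Taxon 9

Character polarity is set by the outgroup: the derived state is whichever differs from the outgroup's state, so for Char. 4 the derived state is 'no', and for the remaining characters it is 'yes'.
Char. 1: derived state 'yes' in Taxon 9 only — an autapomorphy, so it tells us nothing about relationships among taxa.
Char. 2 (derived state 'yes') is shared by Taxon 3 and Taxon 7 — a synapomorphy uniting that clade.
Only Taxon 3, Taxon 4, and Taxon 7 show the derived state 'yes' for Char. 3, supporting them as a clade.
Char. 4: derived state 'no' in Taxon 9 only — an autapomorphy, so it tells us nothing about relationships among taxa.
Most parsimonious ingroup topology: ((Taxon 4,(Taxon 7,Taxon 3)),Taxon 9).
Taxon 4 and Taxon 7 share a more recent common ancestor with each other than either does with Taxon 9, so Taxon 9 is the least closely related of the three.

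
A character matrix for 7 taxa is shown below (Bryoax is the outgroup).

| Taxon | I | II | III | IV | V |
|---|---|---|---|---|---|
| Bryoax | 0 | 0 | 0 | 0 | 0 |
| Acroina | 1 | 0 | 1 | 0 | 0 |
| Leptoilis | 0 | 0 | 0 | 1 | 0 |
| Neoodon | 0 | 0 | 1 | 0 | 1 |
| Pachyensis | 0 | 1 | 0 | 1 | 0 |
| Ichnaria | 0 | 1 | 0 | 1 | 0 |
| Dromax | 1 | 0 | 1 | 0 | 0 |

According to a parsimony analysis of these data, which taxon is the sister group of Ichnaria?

Pachyensis

The outgroup has state '0' for every character, so '1' is the derived state throughout.
I: derived state '1' in Acroina and Dromax only — synapomorphy for {Acroina, Dromax}.
II: derived state '1' in Ichnaria and Pachyensis only — synapomorphy for {Ichnaria, Pachyensis}.
Only Acroina, Dromax, and Neoodon show the derived state '1' for III, supporting them as a clade.
IV: derived state '1' in Ichnaria, Leptoilis, and Pachyensis only — synapomorphy for {Ichnaria, Leptoilis, Pachyensis}.
V: derived state '1' in Neoodon only — an autapomorphy, so it tells us nothing about relationships among taxa.
Most parsimonious ingroup topology: (((Acroina,Dromax),Neoodon),(Leptoilis,(Pachyensis,Ichnaria))).
Ichnaria and Pachyensis form a cherry on this tree, so they are sister taxa.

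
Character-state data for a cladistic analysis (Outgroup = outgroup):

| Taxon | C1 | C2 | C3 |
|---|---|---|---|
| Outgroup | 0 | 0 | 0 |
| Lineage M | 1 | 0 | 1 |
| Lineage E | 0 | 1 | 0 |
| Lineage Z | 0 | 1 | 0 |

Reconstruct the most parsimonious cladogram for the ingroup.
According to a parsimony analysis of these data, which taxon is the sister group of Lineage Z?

The outgroup has state '0' for every character, so '1' is the derived state throughout.
C1: derived state '1' in Lineage M only — an autapomorphy, so it tells us nothing about relationships among taxa.
Only Lineage E and Lineage Z show the derived state '1' for C2, supporting them as a clade.
C3 (derived state '1') is unique to Lineage M (autapomorphy; uninformative for grouping).
Most parsimonious ingroup topology: (Lineage M,(Lineage E,Lineage Z)).
Lineage Z and Lineage E form a cherry on this tree, so they are sister taxa.

Lineage E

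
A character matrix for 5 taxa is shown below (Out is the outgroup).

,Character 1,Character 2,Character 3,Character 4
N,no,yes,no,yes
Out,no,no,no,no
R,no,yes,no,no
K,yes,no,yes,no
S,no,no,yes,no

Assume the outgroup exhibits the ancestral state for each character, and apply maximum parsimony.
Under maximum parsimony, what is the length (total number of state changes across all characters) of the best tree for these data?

4

The outgroup has state 'no' for every character, so 'yes' is the derived state throughout.
Character 1: derived state 'yes' in K only — an autapomorphy, so it tells us nothing about relationships among taxa.
Character 2 (derived state 'yes') is shared by N and R — a synapomorphy uniting that clade.
Only K and S show the derived state 'yes' for Character 3, supporting them as a clade.
Character 4 (derived state 'yes') is unique to N (autapomorphy; uninformative for grouping).
Most parsimonious ingroup topology: ((K,S),(R,N)).
Changes per character on this tree: Character 1: 1; Character 2: 1; Character 3: 1; Character 4: 1.
Total = 4.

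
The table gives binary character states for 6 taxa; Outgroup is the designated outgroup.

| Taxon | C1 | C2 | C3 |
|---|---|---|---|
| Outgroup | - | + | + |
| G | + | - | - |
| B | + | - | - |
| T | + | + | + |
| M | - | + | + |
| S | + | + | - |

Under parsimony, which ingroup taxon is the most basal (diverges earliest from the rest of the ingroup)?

Character polarity is set by the outgroup: the derived state is whichever differs from the outgroup's state, so for C2, C3 the derived state is '-', and for the remaining characters it is '+'.
Only B, G, S, and T show the derived state '+' for C1, supporting them as a clade.
C2 (derived state '-') is shared by B and G — a synapomorphy uniting that clade.
C3: derived state '-' in B, G, and S only — synapomorphy for {B, G, S}.
Most parsimonious ingroup topology: ((((G,B),S),T),M).
M is sister to the clade containing all other ingroup taxa, so it is the earliest-diverging (most basal) ingroup lineage.

M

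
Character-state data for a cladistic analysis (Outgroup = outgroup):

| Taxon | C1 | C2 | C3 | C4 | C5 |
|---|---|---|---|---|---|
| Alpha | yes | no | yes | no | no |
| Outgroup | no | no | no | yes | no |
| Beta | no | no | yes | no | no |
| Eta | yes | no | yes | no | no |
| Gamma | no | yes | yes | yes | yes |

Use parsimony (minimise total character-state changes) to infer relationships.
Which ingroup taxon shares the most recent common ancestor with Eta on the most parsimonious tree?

Character polarity is set by the outgroup: the derived state is whichever differs from the outgroup's state, so for C4 the derived state is 'no', and for the remaining characters it is 'yes'.
C1: derived state 'yes' in Alpha and Eta only — synapomorphy for {Alpha, Eta}.
C2 (derived state 'yes') is unique to Gamma (autapomorphy; uninformative for grouping).
All ingroup taxa share the derived state 'yes' for C3; it defines the ingroup but does not resolve relationships within it.
C4: derived state 'no' in Alpha, Beta, and Eta only — synapomorphy for {Alpha, Beta, Eta}.
C5 (derived state 'yes') is unique to Gamma (autapomorphy; uninformative for grouping).
Most parsimonious ingroup topology: (((Alpha,Eta),Beta),Gamma).
Eta and Alpha form a cherry on this tree, so they are sister taxa.

Alpha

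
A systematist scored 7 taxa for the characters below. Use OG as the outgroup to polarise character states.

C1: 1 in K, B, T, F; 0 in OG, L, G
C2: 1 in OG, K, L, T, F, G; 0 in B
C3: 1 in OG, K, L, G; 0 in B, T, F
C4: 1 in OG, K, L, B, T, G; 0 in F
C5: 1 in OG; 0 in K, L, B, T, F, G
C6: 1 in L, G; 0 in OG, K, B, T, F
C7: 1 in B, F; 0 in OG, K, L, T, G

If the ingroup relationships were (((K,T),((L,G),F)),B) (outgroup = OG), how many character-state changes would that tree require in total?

Map each character onto (((K,T),((L,G),F)),B) (rooted by OG) and count the minimum state changes it requires (Fitch parsimony):
C1: 2; C2: 1; C3: 3; C4: 1; C5: 1; C6: 1; C7: 2.
Total tree length = 11.

11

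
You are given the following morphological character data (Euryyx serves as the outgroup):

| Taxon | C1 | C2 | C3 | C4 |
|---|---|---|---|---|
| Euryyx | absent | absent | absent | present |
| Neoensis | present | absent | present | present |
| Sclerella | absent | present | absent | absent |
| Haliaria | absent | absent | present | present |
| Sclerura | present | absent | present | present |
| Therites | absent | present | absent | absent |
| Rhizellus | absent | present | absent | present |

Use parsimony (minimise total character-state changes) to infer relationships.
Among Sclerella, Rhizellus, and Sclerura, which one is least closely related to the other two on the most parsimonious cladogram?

Sclerura

Character polarity is set by the outgroup: the derived state is whichever differs from the outgroup's state, so for C4 the derived state is 'absent', and for the remaining characters it is 'present'.
C1 (derived state 'present') is shared by Neoensis and Sclerura — a synapomorphy uniting that clade.
C2: derived state 'present' in Rhizellus, Sclerella, and Therites only — synapomorphy for {Rhizellus, Sclerella, Therites}.
Only Haliaria, Neoensis, and Sclerura show the derived state 'present' for C3, supporting them as a clade.
Only Sclerella and Therites show the derived state 'absent' for C4, supporting them as a clade.
Most parsimonious ingroup topology: (((Neoensis,Sclerura),Haliaria),((Sclerella,Therites),Rhizellus)).
Sclerella and Rhizellus share a more recent common ancestor with each other than either does with Sclerura, so Sclerura is the least closely related of the three.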